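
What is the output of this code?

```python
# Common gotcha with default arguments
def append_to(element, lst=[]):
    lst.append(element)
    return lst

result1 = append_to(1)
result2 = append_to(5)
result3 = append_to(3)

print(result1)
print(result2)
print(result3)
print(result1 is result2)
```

Key concept: mutable default argument gotcha.
Step by step:
`result1 = append_to(1)` → result1 = [1]
`result2 = append_to(5)` → result1 = [1, 5] (same object as result2); result2 = [1, 5] (same object as result1)
`result3 = append_to(3)` → result1 = [1, 5, 3] (same object as result2, result3); result2 = [1, 5, 3] (same object as result1, result3); result3 = [1, 5, 3] (same object as result1, result2)
`print(result1)` → prints [1, 5, 3]
`print(result2)` → prints [1, 5, 3]
`print(result3)` → prints [1, 5, 3]
`print(result1 is result2)` → prints True

Answer:
[1, 5, 3]
[1, 5, 3]
[1, 5, 3]
True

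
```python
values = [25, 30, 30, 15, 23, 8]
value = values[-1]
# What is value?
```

Trace:
`values = [25, 30, 30, 15, 23, 8]` → values = [25, 30, 30, 15, 23, 8]
`value = values[-1]` → value = 8
So value = 8

Answer: 8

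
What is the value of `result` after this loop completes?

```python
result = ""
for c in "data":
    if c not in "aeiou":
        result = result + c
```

Remove vowels from 'data'
`result` takes the values: "" → "d" → "dt"

Answer: "dt"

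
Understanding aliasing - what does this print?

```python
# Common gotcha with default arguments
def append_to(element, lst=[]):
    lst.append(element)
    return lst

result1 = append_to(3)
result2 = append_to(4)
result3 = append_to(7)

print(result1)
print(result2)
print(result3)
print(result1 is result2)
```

Key concept: mutable default argument gotcha.
Step by step:
`result1 = append_to(3)` → result1 = [3]
`result2 = append_to(4)` → result1 = [3, 4] (same object as result2); result2 = [3, 4] (same object as result1)
`result3 = append_to(7)` → result1 = [3, 4, 7] (same object as result2, result3); result2 = [3, 4, 7] (same object as result1, result3); result3 = [3, 4, 7] (same object as result1, result2)
`print(result1)` → prints [3, 4, 7]
`print(result2)` → prints [3, 4, 7]
`print(result3)` → prints [3, 4, 7]
`print(result1 is result2)` → prints True

Answer:
[3, 4, 7]
[3, 4, 7]
[3, 4, 7]
True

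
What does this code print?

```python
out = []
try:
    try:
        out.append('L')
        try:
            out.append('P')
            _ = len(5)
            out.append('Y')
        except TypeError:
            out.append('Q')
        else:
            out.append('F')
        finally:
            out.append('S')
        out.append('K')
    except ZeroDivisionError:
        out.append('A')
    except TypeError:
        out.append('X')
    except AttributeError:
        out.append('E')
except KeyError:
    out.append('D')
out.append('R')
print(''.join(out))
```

Execution trace: 'L' (try body) → 'P' (inner try body) → 'Q' (inner except TypeError) → 'S' (inner finally) → 'K' (try body, no exception) → 'R' (after the try/except). Output: LPQSKR

Answer: LPQSKR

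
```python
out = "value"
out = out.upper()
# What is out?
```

Trace:
`out = "value"` → out = 'value'
`out = out.upper()` → out = 'VALUE'
So out = 'VALUE'

Answer: 'VALUE'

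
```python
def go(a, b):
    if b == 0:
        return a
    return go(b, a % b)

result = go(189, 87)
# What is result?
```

go(189, 87) -> go(87, 15) -> go(15, 12) -> go(12, 3) -> go(3, 0) -> 3

Answer: 3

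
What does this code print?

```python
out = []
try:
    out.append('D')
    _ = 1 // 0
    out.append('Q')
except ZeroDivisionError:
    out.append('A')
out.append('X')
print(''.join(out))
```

Execution trace: 'D' (try body) → 'A' (except ZeroDivisionError) → 'X' (after the try/except). Output: DAX

Answer: DAX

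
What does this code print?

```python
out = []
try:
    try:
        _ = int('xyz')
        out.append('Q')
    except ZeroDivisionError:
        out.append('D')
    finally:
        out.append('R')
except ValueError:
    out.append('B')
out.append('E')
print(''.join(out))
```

Execution trace: 'R' (finally) → 'B' (outer except ValueError) → 'E' (after the try/except). Output: RBE

Answer: RBE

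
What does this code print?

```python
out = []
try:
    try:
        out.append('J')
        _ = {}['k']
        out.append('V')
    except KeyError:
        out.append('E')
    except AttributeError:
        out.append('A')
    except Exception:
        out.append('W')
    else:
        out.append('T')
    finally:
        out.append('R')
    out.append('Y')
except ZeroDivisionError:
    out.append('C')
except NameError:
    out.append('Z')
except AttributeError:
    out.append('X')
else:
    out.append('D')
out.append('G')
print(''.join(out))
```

Execution trace: 'J' (inner try body) → 'E' (inner except KeyError) → 'R' (inner finally) → 'Y' (try body, no exception) → 'D' (else) → 'G' (after the try/except). Output: JERYDG

Answer: JERYDG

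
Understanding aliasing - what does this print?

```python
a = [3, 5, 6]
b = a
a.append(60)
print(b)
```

Key concept: basic list aliasing.
Step by step:
`a = [3, 5, 6]` → a = [3, 5, 6]
`b = a` → b = [3, 5, 6] (same object as a)
`a.append(60)` → a = [3, 5, 6, 60] (same object as b); b = [3, 5, 6, 60] (same object as a)
`print(b)` → prints [3, 5, 6, 60]

Answer: [3, 5, 6, 60]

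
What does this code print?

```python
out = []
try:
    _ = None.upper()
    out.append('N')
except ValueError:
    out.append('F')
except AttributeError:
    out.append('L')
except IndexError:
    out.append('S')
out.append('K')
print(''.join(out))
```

Execution trace: 'L' (except AttributeError) → 'K' (after the try/except). Output: LK

Answer: LK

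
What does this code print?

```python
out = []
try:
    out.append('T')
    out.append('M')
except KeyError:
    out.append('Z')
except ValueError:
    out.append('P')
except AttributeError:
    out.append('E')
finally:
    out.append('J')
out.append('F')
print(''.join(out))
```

Execution trace: 'T' (try body) → 'M' (try body, no exception) → 'J' (finally) → 'F' (after the try/except). Output: TMJF

Answer: TMJF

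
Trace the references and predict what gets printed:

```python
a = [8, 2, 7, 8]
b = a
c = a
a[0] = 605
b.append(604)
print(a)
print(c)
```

Key concept: multiple aliases.
Step by step:
`a = [8, 2, 7, 8]` → a = [8, 2, 7, 8]
`b = a` → b = [8, 2, 7, 8] (same object as a)
`c = a` → c = [8, 2, 7, 8] (same object as a, b)
`a[0] = 605` → a = [605, 2, 7, 8] (same object as b, c); b = [605, 2, 7, 8] (same object as a, c); c = [605, 2, 7, 8] (same object as a, b)
`b.append(604)` → a = [605, 2, 7, 8, 604] (same object as b, c); b = [605, 2, 7, 8, 604] (same object as a, c); c = [605, 2, 7, 8, 604] (same object as a, b)
`print(a)` → prints [605, 2, 7, 8, 604]
`print(c)` → prints [605, 2, 7, 8, 604]

Answer:
[605, 2, 7, 8, 604]
[605, 2, 7, 8, 604]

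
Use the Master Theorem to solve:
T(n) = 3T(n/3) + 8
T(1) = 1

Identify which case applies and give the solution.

a=3, b=3, f(n)=8. log_3(3) = 1. Since c=0 < 1, Case 1 applies: T(n) = Θ(n^log_b(a)) = O(n).

Answer: O(n) - Case 1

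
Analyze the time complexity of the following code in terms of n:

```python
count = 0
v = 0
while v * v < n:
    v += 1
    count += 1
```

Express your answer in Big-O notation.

Each loop level contributes: √n. Multiplying the contributions gives O(√n).

Answer: O(√n)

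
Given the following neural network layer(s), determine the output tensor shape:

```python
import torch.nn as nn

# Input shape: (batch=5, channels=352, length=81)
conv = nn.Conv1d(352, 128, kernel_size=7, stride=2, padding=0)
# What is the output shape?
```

Input: (5, 352, 81) -> Output: (5, 128, 38)

Answer: (5, 128, 38)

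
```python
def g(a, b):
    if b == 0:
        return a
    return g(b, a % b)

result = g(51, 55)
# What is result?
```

g(51, 55) -> g(55, 51) -> g(51, 4) -> g(4, 3) -> g(3, 1) -> g(1, 0) -> 1

Answer: 1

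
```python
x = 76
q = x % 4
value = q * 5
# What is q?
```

Trace:
`x = 76` → x = 76
`q = x % 4` → q = 0
`value = q * 5` → value = 0
So q = 0

Answer: 0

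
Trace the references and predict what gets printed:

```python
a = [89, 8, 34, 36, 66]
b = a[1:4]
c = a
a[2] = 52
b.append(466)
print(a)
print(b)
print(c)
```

Key concept: slice vs alias.
Step by step:
`a = [89, 8, 34, 36, 66]` → a = [89, 8, 34, 36, 66]
`b = a[1:4]` → b = [8, 34, 36]
`c = a` → c = [89, 8, 34, 36, 66] (same object as a)
`a[2] = 52` → a = [89, 8, 52, 36, 66] (same object as c); c = [89, 8, 52, 36, 66] (same object as a)
`b.append(466)` → b = [8, 34, 36, 466]
`print(a)` → prints [89, 8, 52, 36, 66]
`print(b)` → prints [8, 34, 36, 466]
`print(c)` → prints [89, 8, 52, 36, 66]

Answer:
[89, 8, 52, 36, 66]
[8, 34, 36, 466]
[89, 8, 52, 36, 66]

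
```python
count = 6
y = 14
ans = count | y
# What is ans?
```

Trace:
`count = 6` → count = 6
`y = 14` → y = 14
`ans = count | y` → ans = 14
So ans = 14

Answer: 14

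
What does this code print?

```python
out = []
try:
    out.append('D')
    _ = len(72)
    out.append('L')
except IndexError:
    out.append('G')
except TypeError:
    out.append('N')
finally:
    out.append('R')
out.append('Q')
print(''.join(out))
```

Execution trace: 'D' (try body) → 'N' (except TypeError) → 'R' (finally) → 'Q' (after the try/except). Output: DNRQ

Answer: DNRQ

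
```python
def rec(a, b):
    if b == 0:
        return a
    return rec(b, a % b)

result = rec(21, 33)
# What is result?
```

rec(21, 33) -> rec(33, 21) -> rec(21, 12) -> rec(12, 9) -> rec(9, 3) -> rec(3, 0) -> 3

Answer: 3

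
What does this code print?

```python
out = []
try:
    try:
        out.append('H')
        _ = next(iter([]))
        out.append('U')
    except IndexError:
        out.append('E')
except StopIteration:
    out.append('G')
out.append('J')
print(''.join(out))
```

Execution trace: 'H' (try body) → 'G' (outer except StopIteration) → 'J' (after the try/except). Output: HGJ

Answer: HGJ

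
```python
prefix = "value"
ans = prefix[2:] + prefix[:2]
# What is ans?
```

Trace:
`prefix = "value"` → prefix = 'value'
`ans = prefix[2:] + prefix[:2]` → ans = 'lueva'
So ans = 'lueva'

Answer: 'lueva'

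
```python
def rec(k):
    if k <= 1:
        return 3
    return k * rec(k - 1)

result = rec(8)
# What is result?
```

rec(8) = 8 * 7 * 6 * 5 * 4 * 3 * 2 * 3 = 120960

Answer: 120960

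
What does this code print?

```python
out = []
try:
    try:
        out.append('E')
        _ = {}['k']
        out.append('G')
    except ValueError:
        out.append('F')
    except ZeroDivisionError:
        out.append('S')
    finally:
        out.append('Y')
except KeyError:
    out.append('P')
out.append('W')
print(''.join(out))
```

Execution trace: 'E' (try body) → 'Y' (finally) → 'P' (outer except KeyError) → 'W' (after the try/except). Output: EYPW

Answer: EYPW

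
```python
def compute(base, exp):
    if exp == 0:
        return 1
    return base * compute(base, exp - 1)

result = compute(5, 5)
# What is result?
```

compute(5, 5) = 5 * 5 * 5 * 5 * 5 = 3125

Answer: 3125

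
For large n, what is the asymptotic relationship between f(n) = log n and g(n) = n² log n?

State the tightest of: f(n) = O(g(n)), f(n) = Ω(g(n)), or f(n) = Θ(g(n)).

log n vs n² log n: f(n) = O(g(n)) but not Ω(g(n)) — n² log n grows strictly faster than log n.

Answer: f(n) = O(g(n)) but not Ω(g(n)) — n² log n grows strictly faster than log n.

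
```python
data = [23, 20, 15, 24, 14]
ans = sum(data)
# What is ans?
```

Trace:
`data = [23, 20, 15, 24, 14]` → data = [23, 20, 15, 24, 14]
`ans = sum(data)` → ans = 96
So ans = 96

Answer: 96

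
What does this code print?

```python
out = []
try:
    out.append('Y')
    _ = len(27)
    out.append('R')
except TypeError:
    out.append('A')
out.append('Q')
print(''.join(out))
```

Execution trace: 'Y' (try body) → 'A' (except TypeError) → 'Q' (after the try/except). Output: YAQ

Answer: YAQ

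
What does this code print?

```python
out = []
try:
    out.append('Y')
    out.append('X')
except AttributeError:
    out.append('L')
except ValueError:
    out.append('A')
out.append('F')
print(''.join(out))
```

Execution trace: 'Y' (try body) → 'X' (try body, no exception) → 'F' (after the try/except). Output: YXF

Answer: YXF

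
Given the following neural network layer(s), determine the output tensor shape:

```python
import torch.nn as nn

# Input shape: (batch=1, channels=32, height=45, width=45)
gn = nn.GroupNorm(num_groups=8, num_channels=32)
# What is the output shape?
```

Input: (1, 32, 45, 45) -> Output: (1, 32, 45, 45)

Answer: (1, 32, 45, 45)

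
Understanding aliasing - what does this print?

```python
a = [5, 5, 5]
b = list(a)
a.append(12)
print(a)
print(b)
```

Key concept: list() constructor creates copy.
Step by step:
`a = [5, 5, 5]` → a = [5, 5, 5]
`b = list(a)` → b = [5, 5, 5]
`a.append(12)` → a = [5, 5, 5, 12]
`print(a)` → prints [5, 5, 5, 12]
`print(b)` → prints [5, 5, 5]

Answer:
[5, 5, 5, 12]
[5, 5, 5]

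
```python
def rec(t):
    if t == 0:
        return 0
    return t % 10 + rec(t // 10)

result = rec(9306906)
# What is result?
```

Sum of digits of 9306906: 6 + 0 + 9 + 6 + 0 + 3 + 9 = 33

Answer: 33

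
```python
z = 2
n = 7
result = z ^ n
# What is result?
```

Trace:
`z = 2` → z = 2
`n = 7` → n = 7
`result = z ^ n` → result = 5
So result = 5

Answer: 5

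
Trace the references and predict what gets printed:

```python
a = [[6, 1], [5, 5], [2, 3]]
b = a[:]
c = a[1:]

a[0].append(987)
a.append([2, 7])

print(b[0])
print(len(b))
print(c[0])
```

Key concept: slice with nested mutation.
Step by step:
`a = [[6, 1], [5, 5], [2, 3]]` → a = [[6, 1], [5, 5], [2, 3]]
`b = a[:]` → b = [[6, 1], [5, 5], [2, 3]]
`c = a[1:]` → c = [[5, 5], [2, 3]]
`a[0].append(987)` → a = [[6, 1, 987], [5, 5], [2, 3]]; b = [[6, 1, 987], [5, 5], [2, 3]]
`a.append([2, 7])` → a = [[6, 1, 987], [5, 5], [2, 3], [2, 7]]
`print(b[0])` → prints [6, 1, 987]
`print(len(b))` → prints 3
`print(c[0])` → prints [5, 5]

Answer:
[6, 1, 987]
3
[5, 5]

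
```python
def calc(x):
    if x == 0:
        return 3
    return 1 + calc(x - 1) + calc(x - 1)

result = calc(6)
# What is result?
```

calc(x) = 1 + 2·calc(x-1), calc(0)=3. Closed form: (3+1)·2^6 - 1 = 255.

Answer: 255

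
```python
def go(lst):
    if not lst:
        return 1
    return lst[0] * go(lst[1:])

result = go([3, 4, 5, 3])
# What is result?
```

Product over [3, 4, 5, 3] = 3 * 4 * 5 * 3 = 180

Answer: 180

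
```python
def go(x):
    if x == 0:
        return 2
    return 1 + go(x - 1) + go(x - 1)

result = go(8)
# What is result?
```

go(x) = 1 + 2·go(x-1), go(0)=2. Closed form: (2+1)·2^8 - 1 = 767.

Answer: 767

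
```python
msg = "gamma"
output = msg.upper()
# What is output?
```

Trace:
`msg = "gamma"` → msg = 'gamma'
`output = msg.upper()` → output = 'GAMMA'
So output = 'GAMMA'

Answer: 'GAMMA'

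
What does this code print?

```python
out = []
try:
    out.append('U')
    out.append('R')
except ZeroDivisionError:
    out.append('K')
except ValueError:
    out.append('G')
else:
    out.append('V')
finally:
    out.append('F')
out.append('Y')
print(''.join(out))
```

Execution trace: 'U' (try body) → 'R' (try body, no exception) → 'V' (else) → 'F' (finally) → 'Y' (after the try/except). Output: URVFY

Answer: URVFY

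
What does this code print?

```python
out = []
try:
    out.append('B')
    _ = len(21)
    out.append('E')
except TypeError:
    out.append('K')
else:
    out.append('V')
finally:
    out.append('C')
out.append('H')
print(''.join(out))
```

Execution trace: 'B' (try body) → 'K' (except TypeError) → 'C' (finally) → 'H' (after the try/except). Output: BKCH

Answer: BKCH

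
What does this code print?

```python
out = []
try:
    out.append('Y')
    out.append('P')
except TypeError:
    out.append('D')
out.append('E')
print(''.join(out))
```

Execution trace: 'Y' (try body) → 'P' (try body, no exception) → 'E' (after the try/except). Output: YPE

Answer: YPE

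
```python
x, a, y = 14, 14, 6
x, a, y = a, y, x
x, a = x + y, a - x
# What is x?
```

Trace:
`x, a, y = 14, 14, 6` → x = 14; a = 14; y = 6
`x, a, y = a, y, x` → x = 14; a = 6; y = 14
`x, a = x + y, a - x` → x = 28; a = -8
So x = 28

Answer: 28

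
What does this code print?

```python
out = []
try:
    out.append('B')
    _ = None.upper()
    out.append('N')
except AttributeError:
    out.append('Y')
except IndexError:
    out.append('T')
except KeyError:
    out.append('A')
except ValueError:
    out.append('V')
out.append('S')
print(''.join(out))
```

Execution trace: 'B' (try body) → 'Y' (except AttributeError) → 'S' (after the try/except). Output: BYS

Answer: BYS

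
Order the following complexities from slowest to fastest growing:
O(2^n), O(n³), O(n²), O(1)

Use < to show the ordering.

Ordered by growth rate: O(1) < O(n²) < O(n³) < O(2^n)

Answer: O(1) < O(n²) < O(n³) < O(2^n)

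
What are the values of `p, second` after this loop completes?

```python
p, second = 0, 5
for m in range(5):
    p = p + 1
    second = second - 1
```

p goes 0→5, second goes 5→0
`p, second` takes the values: (0, 5) → (1, 5) → (1, 4) → (2, 4) → (2, 3) → (3, 3) → (3, 2) → (4, 2) → (4, 1) → (5, 1) → (5, 0)

Answer: 5, 0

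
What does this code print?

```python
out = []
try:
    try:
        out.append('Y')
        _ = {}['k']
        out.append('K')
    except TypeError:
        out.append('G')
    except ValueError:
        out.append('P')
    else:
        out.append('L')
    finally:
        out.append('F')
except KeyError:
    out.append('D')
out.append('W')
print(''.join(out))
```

Execution trace: 'Y' (try body) → 'F' (finally) → 'D' (outer except KeyError) → 'W' (after the try/except). Output: YFDW

Answer: YFDW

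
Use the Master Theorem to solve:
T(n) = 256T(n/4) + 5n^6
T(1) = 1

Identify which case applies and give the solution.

a=256, b=4, f(n)=5n^6. log_4(256) = 4. Since c=6 > 4 and the regularity condition holds (256(n/4)^6 = (256/4^6)n^6 with 256/4^6 < 1), Case 3 applies: T(n) = Θ(f(n)) = O(n^6).

Answer: O(n^6) - Case 3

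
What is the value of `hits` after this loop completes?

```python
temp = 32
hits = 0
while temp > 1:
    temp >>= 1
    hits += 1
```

Count right shifts until 1
`hits` takes the values: 0 → 1 → 2 → 3 → 4 → 5

Answer: 5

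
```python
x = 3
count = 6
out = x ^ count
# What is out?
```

Trace:
`x = 3` → x = 3
`count = 6` → count = 6
`out = x ^ count` → out = 5
So out = 5

Answer: 5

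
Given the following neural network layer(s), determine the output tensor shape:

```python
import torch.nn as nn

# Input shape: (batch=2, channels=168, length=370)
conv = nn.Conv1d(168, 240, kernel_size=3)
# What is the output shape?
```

Input: (2, 168, 370) -> Output: (2, 240, 368)

Answer: (2, 240, 368)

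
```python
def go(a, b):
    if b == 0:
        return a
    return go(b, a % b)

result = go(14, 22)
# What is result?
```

go(14, 22) -> go(22, 14) -> go(14, 8) -> go(8, 6) -> go(6, 2) -> go(2, 0) -> 2

Answer: 2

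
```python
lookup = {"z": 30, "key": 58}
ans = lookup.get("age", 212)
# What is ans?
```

Trace:
`lookup = {"z": 30, "key": 58}` → lookup = {'z': 30, 'key': 58}
`ans = lookup.get("age", 212)` → ans = 212
So ans = 212

Answer: 212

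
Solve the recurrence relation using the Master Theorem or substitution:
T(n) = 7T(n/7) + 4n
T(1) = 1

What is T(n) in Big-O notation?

By Master Theorem: a=7, b=7, f(n)=4n. Since log_7(7) = 1 and f(n) = Θ(n^1), Case 2 applies. T(n) = O(n log n).

Answer: O(n log n)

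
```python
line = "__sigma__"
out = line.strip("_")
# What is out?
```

Trace:
`line = "__sigma__"` → line = '__sigma__'
`out = line.strip("_")` → out = 'sigma'
So out = 'sigma'

Answer: 'sigma'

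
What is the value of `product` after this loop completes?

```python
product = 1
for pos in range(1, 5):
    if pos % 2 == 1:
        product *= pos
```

Product of odd numbers 1 to 4
`product` takes the values: 1 → 3

Answer: 3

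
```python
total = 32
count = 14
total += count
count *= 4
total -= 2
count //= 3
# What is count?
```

Trace:
`total = 32` → total = 32
`count = 14` → count = 14
`total += count` → total = 46
`count *= 4` → count = 56
`total -= 2` → total = 44
`count //= 3` → count = 18
So count = 18

Answer: 18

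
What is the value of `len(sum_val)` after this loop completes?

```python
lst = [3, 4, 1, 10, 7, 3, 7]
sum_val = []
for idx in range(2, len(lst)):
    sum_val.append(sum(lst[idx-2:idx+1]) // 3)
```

Number of 3-element averages
`sum_val` takes the values: [] → [2] → [2, 5] → [2, 5, 6] → [2, 5, 6, 6] → [2, 5, 6, 6, 5]
So `len(sum_val)` = 5

Answer: 5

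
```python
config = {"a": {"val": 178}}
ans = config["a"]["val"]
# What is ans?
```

Trace:
`config = {"a": {"val": 178}}` → config = {'a': {'val': 178}}
`ans = config["a"]["val"]` → ans = 178
So ans = 178

Answer: 178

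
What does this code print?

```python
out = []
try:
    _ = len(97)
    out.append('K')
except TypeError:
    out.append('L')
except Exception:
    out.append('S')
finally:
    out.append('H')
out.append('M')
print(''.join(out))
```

Execution trace: 'L' (except TypeError) → 'H' (finally) → 'M' (after the try/except). Output: LHM

Answer: LHM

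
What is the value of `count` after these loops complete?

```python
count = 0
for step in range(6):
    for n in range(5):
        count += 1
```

6 * 5 = 30
`count` takes the values: 0 → 1 → 2 → 3 → 4 → 5 → 6 → 7 → 8 → 9 → 10 → 11 → 12 → 13 → 14 → 15 → 16 → 17 → 18 → 19 → 20 → 21 → 22 → 23 → 24 → 25 → 26 → 27 → 28 → 29 → 30

Answer: 30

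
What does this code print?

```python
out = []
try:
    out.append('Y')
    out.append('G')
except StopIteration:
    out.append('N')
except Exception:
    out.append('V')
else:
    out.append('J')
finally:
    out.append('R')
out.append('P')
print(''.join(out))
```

Execution trace: 'Y' (try body) → 'G' (try body, no exception) → 'J' (else) → 'R' (finally) → 'P' (after the try/except). Output: YGJRP

Answer: YGJRP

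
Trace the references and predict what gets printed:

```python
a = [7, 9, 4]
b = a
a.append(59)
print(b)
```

Key concept: basic list aliasing.
Step by step:
`a = [7, 9, 4]` → a = [7, 9, 4]
`b = a` → b = [7, 9, 4] (same object as a)
`a.append(59)` → a = [7, 9, 4, 59] (same object as b); b = [7, 9, 4, 59] (same object as a)
`print(b)` → prints [7, 9, 4, 59]

Answer: [7, 9, 4, 59]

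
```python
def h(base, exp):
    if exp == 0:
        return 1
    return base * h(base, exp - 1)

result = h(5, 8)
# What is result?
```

h(5, 8) = 5 * 5 * 5 * 5 * 5 * 5 * 5 * 5 = 390625

Answer: 390625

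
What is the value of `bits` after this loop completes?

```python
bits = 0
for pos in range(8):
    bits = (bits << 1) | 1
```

Build 8 consecutive 1-bits: 0b11111111
`bits` takes the values: 0 → 1 → 3 → 7 → 15 → 31 → 63 → 127 → 255

Answer: 255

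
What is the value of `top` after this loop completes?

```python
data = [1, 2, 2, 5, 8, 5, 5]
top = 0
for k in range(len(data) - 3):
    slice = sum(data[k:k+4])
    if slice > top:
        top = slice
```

Max sum of 4-element window in [1, 2, 2, 5, 8, 5, 5]
`top` takes the values: 0 → 10 → 17 → 20 → 23

Answer: 23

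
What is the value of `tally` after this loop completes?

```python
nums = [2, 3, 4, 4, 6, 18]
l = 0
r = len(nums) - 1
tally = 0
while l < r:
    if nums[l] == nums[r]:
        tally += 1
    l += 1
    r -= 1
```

Count matching pairs from ends
`tally` takes the values: 0 → 1

Answer: 1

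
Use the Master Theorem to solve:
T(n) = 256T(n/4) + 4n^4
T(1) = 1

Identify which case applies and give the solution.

a=256, b=4, f(n)=4n^4. log_4(256) = 4. Since c=4 = 4, Case 2 applies: T(n) = Θ(n^log_b(a) · log n) = O(n^4 log n).

Answer: O(n^4 log n) - Case 2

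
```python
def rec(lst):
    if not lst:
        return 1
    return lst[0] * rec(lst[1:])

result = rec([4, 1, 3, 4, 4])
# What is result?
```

Product over [4, 1, 3, 4, 4] = 4 * 1 * 3 * 4 * 4 = 192

Answer: 192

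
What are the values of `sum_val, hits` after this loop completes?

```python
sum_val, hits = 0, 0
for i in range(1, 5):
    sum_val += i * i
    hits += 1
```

Sum of squares and count
`sum_val, hits` takes the values: (0, 0) → (1, 0) → (1, 1) → (5, 1) → (5, 2) → (14, 2) → (14, 3) → (30, 3) → (30, 4)

Answer: 30, 4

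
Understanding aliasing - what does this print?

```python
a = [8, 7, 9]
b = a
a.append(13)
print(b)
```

Key concept: basic list aliasing.
Step by step:
`a = [8, 7, 9]` → a = [8, 7, 9]
`b = a` → b = [8, 7, 9] (same object as a)
`a.append(13)` → a = [8, 7, 9, 13] (same object as b); b = [8, 7, 9, 13] (same object as a)
`print(b)` → prints [8, 7, 9, 13]

Answer: [8, 7, 9, 13]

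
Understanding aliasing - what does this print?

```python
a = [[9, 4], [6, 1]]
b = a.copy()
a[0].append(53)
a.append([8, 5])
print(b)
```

Key concept: shallow copy with nested lists.
Step by step:
`a = [[9, 4], [6, 1]]` → a = [[9, 4], [6, 1]]
`b = a.copy()` → b = [[9, 4], [6, 1]]
`a[0].append(53)` → a = [[9, 4, 53], [6, 1]]; b = [[9, 4, 53], [6, 1]]
`a.append([8, 5])` → a = [[9, 4, 53], [6, 1], [8, 5]]
`print(b)` → prints [[9, 4, 53], [6, 1]]

Answer: [[9, 4, 53], [6, 1]]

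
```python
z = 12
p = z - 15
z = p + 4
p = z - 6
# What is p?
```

Trace:
`z = 12` → z = 12
`p = z - 15` → p = -3
`z = p + 4` → z = 1
`p = z - 6` → p = -5
So p = -5

Answer: -5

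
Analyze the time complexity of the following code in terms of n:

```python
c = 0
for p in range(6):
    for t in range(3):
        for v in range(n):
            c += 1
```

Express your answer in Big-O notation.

Each loop level contributes: 1 × 1 × n. Multiplying the contributions gives O(n).

Answer: O(n)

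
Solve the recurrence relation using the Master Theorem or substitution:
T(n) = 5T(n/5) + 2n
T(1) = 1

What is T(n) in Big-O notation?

By Master Theorem: a=5, b=5, f(n)=2n. Since log_5(5) = 1 and f(n) = Θ(n^1), Case 2 applies. T(n) = O(n log n).

Answer: O(n log n)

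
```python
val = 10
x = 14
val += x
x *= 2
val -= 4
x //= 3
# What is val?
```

Trace:
`val = 10` → val = 10
`x = 14` → x = 14
`val += x` → val = 24
`x *= 2` → x = 28
`val -= 4` → val = 20
`x //= 3` → x = 9
So val = 20

Answer: 20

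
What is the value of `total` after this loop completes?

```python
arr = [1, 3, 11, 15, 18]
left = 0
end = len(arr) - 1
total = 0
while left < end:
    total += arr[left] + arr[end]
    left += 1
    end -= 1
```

Sum of pairs from ends
`total` takes the values: 0 → 19 → 37

Answer: 37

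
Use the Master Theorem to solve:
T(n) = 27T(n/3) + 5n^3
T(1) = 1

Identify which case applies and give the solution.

a=27, b=3, f(n)=5n^3. log_3(27) = 3. Since c=3 = 3, Case 2 applies: T(n) = Θ(n^log_b(a) · log n) = O(n^3 log n).

Answer: O(n^3 log n) - Case 2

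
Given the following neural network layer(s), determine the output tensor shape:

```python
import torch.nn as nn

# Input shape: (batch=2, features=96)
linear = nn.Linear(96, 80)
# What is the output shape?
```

Input: (2, 96) -> Output: (2, 80)

Answer: (2, 80)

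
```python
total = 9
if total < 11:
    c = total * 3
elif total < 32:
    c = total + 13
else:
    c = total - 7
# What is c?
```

Trace:
`total = 9` → total = 9
`if total < 11: ...` → total < 11 is True → c = 27
So c = 27

Answer: 27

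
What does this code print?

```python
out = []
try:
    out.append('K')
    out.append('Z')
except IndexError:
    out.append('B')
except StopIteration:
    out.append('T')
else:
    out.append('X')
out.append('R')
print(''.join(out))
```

Execution trace: 'K' (try body) → 'Z' (try body, no exception) → 'X' (else) → 'R' (after the try/except). Output: KZXR

Answer: KZXR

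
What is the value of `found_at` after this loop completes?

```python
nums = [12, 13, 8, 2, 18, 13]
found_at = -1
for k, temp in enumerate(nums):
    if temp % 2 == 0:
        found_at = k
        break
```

First even number index in [12, 13, 8, 2, 18, 13]
`found_at` takes the values: -1 → 0

Answer: 0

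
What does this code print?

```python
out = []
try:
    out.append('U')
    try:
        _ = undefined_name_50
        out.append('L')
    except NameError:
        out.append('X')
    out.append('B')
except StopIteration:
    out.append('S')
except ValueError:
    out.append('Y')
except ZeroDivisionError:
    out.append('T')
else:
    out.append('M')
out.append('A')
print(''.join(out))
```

Execution trace: 'U' (try body) → 'X' (inner except NameError) → 'B' (try body, no exception) → 'M' (else) → 'A' (after the try/except). Output: UXBMA

Answer: UXBMA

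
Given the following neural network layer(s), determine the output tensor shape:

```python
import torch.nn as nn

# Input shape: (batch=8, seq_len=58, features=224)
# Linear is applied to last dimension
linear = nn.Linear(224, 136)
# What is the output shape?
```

Input: (8, 58, 224) -> Output: (8, 58, 136)

Answer: (8, 58, 136)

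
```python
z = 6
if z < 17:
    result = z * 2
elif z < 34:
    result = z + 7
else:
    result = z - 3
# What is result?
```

Trace:
`z = 6` → z = 6
`if z < 17: ...` → z < 17 is True → result = 12
So result = 12

Answer: 12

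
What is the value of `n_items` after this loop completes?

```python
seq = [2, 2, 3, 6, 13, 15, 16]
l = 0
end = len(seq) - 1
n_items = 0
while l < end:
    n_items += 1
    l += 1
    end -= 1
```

Iterations until pointers meet (list length 7)
`n_items` takes the values: 0 → 1 → 2 → 3

Answer: 3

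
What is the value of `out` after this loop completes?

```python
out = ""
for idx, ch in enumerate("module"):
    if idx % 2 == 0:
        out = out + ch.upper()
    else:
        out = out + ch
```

Uppercase even positions in 'module'
`out` takes the values: "" → "M" → "Mo" → "MoD" → "MoDu" → "MoDuL" → "MoDuLe"

Answer: "MoDuLe"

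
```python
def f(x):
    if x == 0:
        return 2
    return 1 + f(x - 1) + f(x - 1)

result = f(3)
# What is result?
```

f(x) = 1 + 2·f(x-1), f(0)=2. Closed form: (2+1)·2^3 - 1 = 23.

Answer: 23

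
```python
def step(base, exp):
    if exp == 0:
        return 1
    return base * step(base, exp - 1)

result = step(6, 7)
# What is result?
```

step(6, 7) = 6 * 6 * 6 * 6 * 6 * 6 * 6 = 279936

Answer: 279936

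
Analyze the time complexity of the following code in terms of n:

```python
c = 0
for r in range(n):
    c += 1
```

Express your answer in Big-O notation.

Each loop level contributes: n. Multiplying the contributions gives O(n).

Answer: O(n)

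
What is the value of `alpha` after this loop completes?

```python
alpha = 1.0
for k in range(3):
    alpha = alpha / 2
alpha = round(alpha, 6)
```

Halving LR 3 times: 1 / 2^3
`alpha` takes the values: 1.0 → 0.5 → 0.25 → 0.125

Answer: 0.125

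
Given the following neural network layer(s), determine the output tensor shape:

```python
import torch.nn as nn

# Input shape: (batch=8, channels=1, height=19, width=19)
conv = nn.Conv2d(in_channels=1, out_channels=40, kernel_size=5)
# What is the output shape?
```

Input: (8, 1, 19, 19) -> Output: (8, 40, 15, 15)

Answer: (8, 40, 15, 15)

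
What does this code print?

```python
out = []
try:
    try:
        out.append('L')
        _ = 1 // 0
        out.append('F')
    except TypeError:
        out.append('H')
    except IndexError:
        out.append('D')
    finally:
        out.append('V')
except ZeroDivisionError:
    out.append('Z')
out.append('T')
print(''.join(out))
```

Execution trace: 'L' (try body) → 'V' (finally) → 'Z' (outer except ZeroDivisionError) → 'T' (after the try/except). Output: LVZT

Answer: LVZT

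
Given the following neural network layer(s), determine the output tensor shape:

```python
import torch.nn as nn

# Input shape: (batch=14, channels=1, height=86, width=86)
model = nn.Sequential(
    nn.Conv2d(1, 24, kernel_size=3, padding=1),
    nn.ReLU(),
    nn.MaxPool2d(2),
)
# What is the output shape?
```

Input: (14, 1, 86, 86) -> after Conv2d: (14, 24, 86, 86) -> after ReLU: (14, 24, 86, 86) -> Output: (14, 24, 43, 43)

Answer: (14, 24, 43, 43)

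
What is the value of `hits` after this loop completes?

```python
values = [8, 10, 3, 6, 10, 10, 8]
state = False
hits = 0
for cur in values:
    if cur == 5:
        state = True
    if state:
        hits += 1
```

Count elements after first 5 in [8, 10, 3, 6, 10, 10, 8]
`hits` takes the values: 0

Answer: 0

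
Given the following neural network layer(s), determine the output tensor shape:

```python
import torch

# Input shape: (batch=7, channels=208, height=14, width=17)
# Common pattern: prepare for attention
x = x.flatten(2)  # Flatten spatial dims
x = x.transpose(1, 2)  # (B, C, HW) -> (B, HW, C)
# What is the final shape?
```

Input: (7, 208, 14, 17) -> after flatten(2): (7, 208, 238) -> Output: (7, 238, 208)

Answer: (7, 238, 208)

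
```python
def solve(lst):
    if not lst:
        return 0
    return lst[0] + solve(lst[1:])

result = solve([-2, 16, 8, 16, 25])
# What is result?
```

(-2) + 16 + 8 + 16 + 25 + 0 = 63

Answer: 63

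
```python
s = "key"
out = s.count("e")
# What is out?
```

Trace:
`s = "key"` → s = 'key'
`out = s.count("e")` → out = 1
So out = 1

Answer: 1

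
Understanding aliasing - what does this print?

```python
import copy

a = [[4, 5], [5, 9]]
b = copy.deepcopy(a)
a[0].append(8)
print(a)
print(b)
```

Key concept: deep copy is fully independent.
Step by step:
`a = [[4, 5], [5, 9]]` → a = [[4, 5], [5, 9]]
`b = copy.deepcopy(a)` → b = [[4, 5], [5, 9]]
`a[0].append(8)` → a = [[4, 5, 8], [5, 9]]
`print(a)` → prints [[4, 5, 8], [5, 9]]
`print(b)` → prints [[4, 5], [5, 9]]

Answer:
[[4, 5, 8], [5, 9]]
[[4, 5], [5, 9]]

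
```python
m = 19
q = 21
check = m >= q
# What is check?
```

Trace:
`m = 19` → m = 19
`q = 21` → q = 21
`check = m >= q` → check = False
So check = False

Answer: False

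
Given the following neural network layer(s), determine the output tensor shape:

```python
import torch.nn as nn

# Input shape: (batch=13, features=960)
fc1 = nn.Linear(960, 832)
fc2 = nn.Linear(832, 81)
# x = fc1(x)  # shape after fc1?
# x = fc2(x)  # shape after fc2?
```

Input: (13, 960) -> after fc1: (13, 832) -> Output: (13, 81)

Answer: (13, 81)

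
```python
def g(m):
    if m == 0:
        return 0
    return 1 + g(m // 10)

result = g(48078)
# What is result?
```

Count of digits of 48078: 5

Answer: 5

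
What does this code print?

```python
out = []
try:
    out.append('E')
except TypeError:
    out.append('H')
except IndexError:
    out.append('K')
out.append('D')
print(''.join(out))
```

Execution trace: 'E' (try body, no exception) → 'D' (after the try/except). Output: ED

Answer: ED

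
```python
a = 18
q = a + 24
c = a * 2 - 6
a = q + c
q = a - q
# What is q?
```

Trace:
`a = 18` → a = 18
`q = a + 24` → q = 42
`c = a * 2 - 6` → c = 30
`a = q + c` → a = 72
`q = a - q` → q = 30
So q = 30

Answer: 30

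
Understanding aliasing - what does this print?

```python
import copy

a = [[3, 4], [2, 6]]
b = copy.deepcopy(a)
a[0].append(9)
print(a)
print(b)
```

Key concept: deep copy is fully independent.
Step by step:
`a = [[3, 4], [2, 6]]` → a = [[3, 4], [2, 6]]
`b = copy.deepcopy(a)` → b = [[3, 4], [2, 6]]
`a[0].append(9)` → a = [[3, 4, 9], [2, 6]]
`print(a)` → prints [[3, 4, 9], [2, 6]]
`print(b)` → prints [[3, 4], [2, 6]]

Answer:
[[3, 4, 9], [2, 6]]
[[3, 4], [2, 6]]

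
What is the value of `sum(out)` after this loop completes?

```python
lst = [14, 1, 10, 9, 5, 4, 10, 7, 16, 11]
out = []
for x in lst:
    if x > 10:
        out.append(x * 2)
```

Sum of doubled values > 10
`out` takes the values: [] → [28] → [28, 32] → [28, 32, 22]
So `sum(out)` = 82

Answer: 82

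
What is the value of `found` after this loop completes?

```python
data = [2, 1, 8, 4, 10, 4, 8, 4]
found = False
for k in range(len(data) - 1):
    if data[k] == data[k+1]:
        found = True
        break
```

Check consecutive duplicates in [2, 1, 8, 4, 10, 4, 8, 4]
`found` takes the values: False

Answer: False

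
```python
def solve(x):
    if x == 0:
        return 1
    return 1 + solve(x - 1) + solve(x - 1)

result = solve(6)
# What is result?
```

solve(x) = 1 + 2·solve(x-1), solve(0)=1. Closed form: (1+1)·2^6 - 1 = 127.

Answer: 127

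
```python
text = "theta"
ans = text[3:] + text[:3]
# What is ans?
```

Trace:
`text = "theta"` → text = 'theta'
`ans = text[3:] + text[:3]` → ans = 'tathe'
So ans = 'tathe'

Answer: 'tathe'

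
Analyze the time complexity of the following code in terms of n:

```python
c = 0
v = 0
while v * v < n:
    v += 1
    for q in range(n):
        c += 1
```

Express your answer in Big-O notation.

Each loop level contributes: √n × n. Multiplying the contributions gives O(n√n).

Answer: O(n√n)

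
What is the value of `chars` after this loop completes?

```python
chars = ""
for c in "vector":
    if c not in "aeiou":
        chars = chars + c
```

Remove vowels from 'vector'
`chars` takes the values: "" → "v" → "vc" → "vct" → "vctr"

Answer: "vctr"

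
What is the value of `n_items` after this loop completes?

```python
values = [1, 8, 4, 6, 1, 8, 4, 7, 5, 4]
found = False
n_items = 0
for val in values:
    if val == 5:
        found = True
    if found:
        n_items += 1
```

Count elements after first 5 in [1, 8, 4, 6, 1, 8, 4, 7, 5, 4]
`n_items` takes the values: 0 → 1 → 2

Answer: 2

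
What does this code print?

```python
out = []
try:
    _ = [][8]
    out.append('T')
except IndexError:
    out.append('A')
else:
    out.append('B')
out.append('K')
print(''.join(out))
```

Execution trace: 'A' (except IndexError) → 'K' (after the try/except). Output: AK

Answer: AK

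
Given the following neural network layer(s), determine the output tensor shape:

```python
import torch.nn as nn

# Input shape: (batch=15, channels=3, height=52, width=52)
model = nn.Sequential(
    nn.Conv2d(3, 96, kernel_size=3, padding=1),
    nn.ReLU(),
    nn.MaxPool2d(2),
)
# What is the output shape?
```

Input: (15, 3, 52, 52) -> after Conv2d: (15, 96, 52, 52) -> after ReLU: (15, 96, 52, 52) -> Output: (15, 96, 26, 26)

Answer: (15, 96, 26, 26)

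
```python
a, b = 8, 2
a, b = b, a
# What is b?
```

Trace:
`a, b = 8, 2` → a = 8; b = 2
`a, b = b, a` → a = 2; b = 8
So b = 8

Answer: 8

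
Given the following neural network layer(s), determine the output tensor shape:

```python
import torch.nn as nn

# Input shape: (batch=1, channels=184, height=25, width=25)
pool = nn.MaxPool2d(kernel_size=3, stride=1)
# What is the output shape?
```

Input: (1, 184, 25, 25) -> Output: (1, 184, 23, 23)

Answer: (1, 184, 23, 23)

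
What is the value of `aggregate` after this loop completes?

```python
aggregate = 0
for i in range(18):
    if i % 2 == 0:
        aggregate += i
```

Sum of even numbers 0 to 17
`aggregate` takes the values: 0 → 2 → 6 → 12 → 20 → 30 → 42 → 56 → 72

Answer: 72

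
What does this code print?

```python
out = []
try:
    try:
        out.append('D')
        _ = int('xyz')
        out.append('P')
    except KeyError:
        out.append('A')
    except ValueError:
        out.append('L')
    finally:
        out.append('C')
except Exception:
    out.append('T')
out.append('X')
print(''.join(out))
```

Execution trace: 'D' (inner try body) → 'L' (inner except ValueError) → 'C' (inner finally) → 'X' (after the try/except). Output: DLCX

Answer: DLCX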